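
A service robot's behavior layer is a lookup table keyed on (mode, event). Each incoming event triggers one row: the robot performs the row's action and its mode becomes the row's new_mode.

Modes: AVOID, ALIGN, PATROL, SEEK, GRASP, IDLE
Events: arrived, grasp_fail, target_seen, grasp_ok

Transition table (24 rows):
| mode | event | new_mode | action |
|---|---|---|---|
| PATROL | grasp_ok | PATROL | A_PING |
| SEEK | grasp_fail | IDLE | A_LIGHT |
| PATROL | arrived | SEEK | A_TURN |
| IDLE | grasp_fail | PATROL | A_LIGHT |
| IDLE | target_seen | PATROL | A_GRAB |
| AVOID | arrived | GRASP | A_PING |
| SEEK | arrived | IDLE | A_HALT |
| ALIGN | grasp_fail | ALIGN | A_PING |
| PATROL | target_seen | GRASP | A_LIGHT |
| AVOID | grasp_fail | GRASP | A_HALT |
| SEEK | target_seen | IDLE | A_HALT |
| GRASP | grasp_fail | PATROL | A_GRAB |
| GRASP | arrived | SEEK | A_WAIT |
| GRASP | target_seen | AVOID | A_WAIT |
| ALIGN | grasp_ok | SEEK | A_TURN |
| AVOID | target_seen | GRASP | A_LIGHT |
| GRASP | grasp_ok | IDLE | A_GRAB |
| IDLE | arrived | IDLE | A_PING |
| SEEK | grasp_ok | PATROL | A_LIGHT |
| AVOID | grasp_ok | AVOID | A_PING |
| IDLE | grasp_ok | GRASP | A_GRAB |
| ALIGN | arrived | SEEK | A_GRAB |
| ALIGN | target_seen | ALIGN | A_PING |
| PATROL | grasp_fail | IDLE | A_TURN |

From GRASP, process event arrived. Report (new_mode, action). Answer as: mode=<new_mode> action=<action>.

current mode = GRASP; filter table to that mode:
  (GRASP, grasp_fail) → (PATROL, A_GRAB)
  (GRASP, arrived) → (SEEK, A_WAIT)  ← event matches
  (GRASP, target_seen) → (AVOID, A_WAIT)
  (GRASP, grasp_ok) → (IDLE, A_GRAB)
event = arrived selects (SEEK, A_WAIT)

mode=SEEK action=A_WAIT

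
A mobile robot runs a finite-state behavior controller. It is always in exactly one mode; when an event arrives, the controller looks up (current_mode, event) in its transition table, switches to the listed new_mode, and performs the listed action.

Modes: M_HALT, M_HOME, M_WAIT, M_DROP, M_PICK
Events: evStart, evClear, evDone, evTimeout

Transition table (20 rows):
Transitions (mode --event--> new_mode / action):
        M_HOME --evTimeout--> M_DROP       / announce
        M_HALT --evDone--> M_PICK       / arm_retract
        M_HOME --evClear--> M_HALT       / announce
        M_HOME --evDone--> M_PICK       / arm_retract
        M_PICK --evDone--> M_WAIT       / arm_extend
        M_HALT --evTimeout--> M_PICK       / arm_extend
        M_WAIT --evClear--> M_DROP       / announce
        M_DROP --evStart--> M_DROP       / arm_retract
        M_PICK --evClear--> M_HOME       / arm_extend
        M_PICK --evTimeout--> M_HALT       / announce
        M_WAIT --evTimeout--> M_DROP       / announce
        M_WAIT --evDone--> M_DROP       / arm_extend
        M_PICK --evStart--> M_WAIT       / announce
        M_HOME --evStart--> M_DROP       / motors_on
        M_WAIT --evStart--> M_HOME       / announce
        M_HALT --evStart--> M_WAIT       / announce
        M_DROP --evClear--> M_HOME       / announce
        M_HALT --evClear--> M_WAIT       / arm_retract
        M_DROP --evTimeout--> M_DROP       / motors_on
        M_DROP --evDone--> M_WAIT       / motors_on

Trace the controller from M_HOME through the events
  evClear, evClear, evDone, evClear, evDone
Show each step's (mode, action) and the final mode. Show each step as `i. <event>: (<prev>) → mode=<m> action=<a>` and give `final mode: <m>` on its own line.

final mode: M_PICK

1. evClear: (M_HOME) → mode=M_HALT action=announce
2. evClear: (M_HALT) → mode=M_WAIT action=arm_retract
3. evDone: (M_WAIT) → mode=M_DROP action=arm_extend
4. evClear: (M_DROP) → mode=M_HOME action=announce
5. evDone: (M_HOME) → mode=M_PICK action=arm_retract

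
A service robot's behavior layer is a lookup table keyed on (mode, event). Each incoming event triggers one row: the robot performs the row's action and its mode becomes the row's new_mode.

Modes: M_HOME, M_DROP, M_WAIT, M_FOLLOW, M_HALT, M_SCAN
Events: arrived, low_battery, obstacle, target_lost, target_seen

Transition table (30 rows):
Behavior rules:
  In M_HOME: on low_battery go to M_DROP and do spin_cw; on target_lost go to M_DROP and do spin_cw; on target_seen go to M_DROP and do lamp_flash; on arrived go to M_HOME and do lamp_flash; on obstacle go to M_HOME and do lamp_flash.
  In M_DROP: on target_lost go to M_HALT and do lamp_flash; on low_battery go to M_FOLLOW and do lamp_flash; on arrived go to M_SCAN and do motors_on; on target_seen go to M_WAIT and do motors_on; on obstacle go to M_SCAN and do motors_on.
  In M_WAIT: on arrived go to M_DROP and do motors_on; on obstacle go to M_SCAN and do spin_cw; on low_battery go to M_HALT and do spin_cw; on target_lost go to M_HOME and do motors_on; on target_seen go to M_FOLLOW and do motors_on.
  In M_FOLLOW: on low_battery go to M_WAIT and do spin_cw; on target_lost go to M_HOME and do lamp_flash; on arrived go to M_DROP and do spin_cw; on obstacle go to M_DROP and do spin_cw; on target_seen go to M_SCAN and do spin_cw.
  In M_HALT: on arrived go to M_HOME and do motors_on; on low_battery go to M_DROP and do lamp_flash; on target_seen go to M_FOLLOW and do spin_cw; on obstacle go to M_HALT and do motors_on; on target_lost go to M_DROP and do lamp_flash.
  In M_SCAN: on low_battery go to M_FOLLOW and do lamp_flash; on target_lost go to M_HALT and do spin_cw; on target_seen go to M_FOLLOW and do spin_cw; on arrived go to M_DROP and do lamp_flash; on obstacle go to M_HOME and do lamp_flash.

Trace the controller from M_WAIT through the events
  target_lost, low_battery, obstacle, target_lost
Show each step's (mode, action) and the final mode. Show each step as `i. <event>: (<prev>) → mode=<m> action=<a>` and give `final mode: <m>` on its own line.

final mode: M_HALT

1. target_lost: (M_WAIT) → mode=M_HOME action=motors_on
2. low_battery: (M_HOME) → mode=M_DROP action=spin_cw
3. obstacle: (M_DROP) → mode=M_SCAN action=motors_on
4. target_lost: (M_SCAN) → mode=M_HALT action=spin_cw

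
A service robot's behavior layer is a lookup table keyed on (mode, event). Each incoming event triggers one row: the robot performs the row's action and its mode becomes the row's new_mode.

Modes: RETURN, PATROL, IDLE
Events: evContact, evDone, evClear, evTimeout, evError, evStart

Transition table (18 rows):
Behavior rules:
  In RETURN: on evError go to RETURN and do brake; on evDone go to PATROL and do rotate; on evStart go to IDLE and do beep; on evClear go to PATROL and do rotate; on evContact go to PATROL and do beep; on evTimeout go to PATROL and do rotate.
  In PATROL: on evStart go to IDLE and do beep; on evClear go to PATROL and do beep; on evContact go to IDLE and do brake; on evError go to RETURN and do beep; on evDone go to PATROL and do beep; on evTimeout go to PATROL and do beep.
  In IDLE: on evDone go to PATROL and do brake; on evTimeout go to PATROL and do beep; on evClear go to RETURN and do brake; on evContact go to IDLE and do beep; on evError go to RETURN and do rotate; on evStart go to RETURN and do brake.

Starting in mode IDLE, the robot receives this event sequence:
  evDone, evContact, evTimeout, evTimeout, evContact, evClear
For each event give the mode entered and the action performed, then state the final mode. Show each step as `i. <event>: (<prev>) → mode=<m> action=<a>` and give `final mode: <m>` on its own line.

final mode: RETURN

1. evDone: (IDLE) → mode=PATROL action=brake
2. evContact: (PATROL) → mode=IDLE action=brake
3. evTimeout: (IDLE) → mode=PATROL action=beep
4. evTimeout: (PATROL) → mode=PATROL action=beep
5. evContact: (PATROL) → mode=IDLE action=brake
6. evClear: (IDLE) → mode=RETURN action=brake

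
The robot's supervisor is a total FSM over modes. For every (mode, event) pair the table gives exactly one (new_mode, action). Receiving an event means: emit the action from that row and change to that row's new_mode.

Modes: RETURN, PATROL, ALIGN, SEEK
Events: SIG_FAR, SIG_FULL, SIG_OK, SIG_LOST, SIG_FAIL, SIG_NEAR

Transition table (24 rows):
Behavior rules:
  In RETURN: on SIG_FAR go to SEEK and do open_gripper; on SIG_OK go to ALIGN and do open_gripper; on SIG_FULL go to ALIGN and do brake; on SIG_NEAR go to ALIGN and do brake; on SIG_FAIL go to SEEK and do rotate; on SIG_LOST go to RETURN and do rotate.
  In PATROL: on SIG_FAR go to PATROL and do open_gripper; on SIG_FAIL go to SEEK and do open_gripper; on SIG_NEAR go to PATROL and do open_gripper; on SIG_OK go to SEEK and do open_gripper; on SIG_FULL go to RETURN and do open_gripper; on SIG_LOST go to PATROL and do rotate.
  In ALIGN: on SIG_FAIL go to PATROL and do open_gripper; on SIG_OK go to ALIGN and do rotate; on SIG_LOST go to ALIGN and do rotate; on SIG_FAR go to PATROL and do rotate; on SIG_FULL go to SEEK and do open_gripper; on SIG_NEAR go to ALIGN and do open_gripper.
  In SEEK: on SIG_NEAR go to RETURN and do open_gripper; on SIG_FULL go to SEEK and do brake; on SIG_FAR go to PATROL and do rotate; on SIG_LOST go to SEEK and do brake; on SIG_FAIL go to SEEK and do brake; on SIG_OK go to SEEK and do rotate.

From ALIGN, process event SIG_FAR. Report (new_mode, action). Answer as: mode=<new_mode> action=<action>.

mode=PATROL action=rotate

current mode = ALIGN; filter table to that mode:
  (ALIGN, SIG_FAIL) → (PATROL, open_gripper)
  (ALIGN, SIG_OK) → (ALIGN, rotate)
  (ALIGN, SIG_LOST) → (ALIGN, rotate)
  (ALIGN, SIG_FAR) → (PATROL, rotate)  ← event matches
  (ALIGN, SIG_FULL) → (SEEK, open_gripper)
  (ALIGN, SIG_NEAR) → (ALIGN, open_gripper)
event = SIG_FAR selects (PATROL, rotate)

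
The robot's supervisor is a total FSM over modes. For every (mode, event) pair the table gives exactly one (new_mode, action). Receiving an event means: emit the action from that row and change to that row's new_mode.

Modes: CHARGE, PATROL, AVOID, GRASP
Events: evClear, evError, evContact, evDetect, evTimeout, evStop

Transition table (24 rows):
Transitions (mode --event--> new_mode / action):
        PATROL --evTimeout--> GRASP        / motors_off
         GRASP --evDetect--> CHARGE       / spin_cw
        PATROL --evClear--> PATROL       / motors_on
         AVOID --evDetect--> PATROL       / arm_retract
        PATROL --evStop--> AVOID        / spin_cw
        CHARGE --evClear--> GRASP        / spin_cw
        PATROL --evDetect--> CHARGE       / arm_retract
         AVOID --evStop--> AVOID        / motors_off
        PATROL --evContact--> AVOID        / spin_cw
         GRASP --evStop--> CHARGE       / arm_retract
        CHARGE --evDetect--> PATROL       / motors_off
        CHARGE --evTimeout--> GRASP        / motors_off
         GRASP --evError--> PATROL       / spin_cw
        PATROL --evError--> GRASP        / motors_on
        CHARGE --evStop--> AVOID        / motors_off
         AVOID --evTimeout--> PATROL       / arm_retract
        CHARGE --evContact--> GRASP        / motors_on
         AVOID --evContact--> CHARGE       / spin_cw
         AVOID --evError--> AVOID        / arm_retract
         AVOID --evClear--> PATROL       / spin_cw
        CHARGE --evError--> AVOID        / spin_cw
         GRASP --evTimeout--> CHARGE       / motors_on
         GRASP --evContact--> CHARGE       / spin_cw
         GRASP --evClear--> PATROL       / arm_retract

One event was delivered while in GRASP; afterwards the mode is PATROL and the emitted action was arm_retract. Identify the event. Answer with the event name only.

evClear

try evClear: (GRASP, evClear) → (PATROL, arm_retract)  ← matches
try evError: (GRASP, evError) → (PATROL, spin_cw)
try evContact: (GRASP, evContact) → (CHARGE, spin_cw)
try evDetect: (GRASP, evDetect) → (CHARGE, spin_cw)
try evTimeout: (GRASP, evTimeout) → (CHARGE, motors_on)
try evStop: (GRASP, evStop) → (CHARGE, arm_retract)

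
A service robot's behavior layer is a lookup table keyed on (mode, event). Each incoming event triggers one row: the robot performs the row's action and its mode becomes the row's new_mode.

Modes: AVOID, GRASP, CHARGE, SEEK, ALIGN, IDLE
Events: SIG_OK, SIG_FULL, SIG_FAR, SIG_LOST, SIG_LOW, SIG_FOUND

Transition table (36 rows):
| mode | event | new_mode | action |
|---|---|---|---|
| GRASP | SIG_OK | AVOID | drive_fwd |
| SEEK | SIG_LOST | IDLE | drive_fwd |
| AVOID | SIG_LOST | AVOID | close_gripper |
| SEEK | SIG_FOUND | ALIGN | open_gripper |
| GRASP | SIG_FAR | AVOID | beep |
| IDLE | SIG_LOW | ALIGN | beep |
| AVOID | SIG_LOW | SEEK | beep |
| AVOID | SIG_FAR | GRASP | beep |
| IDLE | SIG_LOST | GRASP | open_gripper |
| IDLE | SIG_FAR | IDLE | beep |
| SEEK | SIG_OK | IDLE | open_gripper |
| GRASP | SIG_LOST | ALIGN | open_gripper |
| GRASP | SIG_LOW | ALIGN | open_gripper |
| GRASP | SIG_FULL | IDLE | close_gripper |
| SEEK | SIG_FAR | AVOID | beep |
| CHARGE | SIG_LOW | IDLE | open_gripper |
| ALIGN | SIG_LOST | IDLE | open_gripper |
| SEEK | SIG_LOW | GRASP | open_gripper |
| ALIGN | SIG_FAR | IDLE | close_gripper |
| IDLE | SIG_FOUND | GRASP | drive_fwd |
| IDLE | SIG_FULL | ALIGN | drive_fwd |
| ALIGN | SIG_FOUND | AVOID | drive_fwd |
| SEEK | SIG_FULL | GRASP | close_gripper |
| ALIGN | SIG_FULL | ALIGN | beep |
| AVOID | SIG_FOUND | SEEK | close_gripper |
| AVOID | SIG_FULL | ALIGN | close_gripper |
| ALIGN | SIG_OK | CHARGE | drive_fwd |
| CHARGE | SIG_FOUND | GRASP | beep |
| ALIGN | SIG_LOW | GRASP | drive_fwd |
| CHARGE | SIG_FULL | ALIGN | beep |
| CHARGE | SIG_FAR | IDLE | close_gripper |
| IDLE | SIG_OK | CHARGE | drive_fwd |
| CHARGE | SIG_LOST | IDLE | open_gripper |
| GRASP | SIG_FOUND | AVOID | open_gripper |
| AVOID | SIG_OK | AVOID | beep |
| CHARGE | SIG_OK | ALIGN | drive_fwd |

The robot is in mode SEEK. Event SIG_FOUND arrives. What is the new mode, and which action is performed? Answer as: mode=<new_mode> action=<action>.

mode=ALIGN action=open_gripper

current mode = SEEK; filter table to that mode:
  (SEEK, SIG_LOST) → (IDLE, drive_fwd)
  (SEEK, SIG_FOUND) → (ALIGN, open_gripper)  ← event matches
  (SEEK, SIG_OK) → (IDLE, open_gripper)
  (SEEK, SIG_FAR) → (AVOID, beep)
  (SEEK, SIG_LOW) → (GRASP, open_gripper)
  (SEEK, SIG_FULL) → (GRASP, close_gripper)
event = SIG_FOUND selects (ALIGN, open_gripper)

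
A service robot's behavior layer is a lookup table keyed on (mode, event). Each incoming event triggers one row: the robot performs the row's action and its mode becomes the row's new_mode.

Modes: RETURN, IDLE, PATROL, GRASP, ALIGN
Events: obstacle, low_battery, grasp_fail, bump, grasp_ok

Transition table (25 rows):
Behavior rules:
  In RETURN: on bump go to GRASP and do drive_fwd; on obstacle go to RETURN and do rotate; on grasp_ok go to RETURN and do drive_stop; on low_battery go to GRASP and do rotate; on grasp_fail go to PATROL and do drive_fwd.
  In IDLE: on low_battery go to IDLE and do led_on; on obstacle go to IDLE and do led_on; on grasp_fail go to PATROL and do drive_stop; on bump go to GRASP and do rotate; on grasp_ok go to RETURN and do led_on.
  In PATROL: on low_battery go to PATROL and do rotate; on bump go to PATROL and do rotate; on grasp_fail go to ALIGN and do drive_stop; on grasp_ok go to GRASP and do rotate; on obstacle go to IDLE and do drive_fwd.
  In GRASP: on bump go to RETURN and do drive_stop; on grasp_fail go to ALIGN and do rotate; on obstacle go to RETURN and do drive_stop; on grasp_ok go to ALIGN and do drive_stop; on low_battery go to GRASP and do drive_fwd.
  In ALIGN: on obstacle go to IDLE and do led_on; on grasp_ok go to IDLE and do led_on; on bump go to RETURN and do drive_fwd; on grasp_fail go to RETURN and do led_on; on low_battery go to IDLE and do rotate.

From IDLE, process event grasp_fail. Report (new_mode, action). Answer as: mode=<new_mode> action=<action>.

mode=PATROL action=drive_stop

current mode = IDLE; filter table to that mode:
  (IDLE, low_battery) → (IDLE, led_on)
  (IDLE, obstacle) → (IDLE, led_on)
  (IDLE, grasp_fail) → (PATROL, drive_stop)  ← event matches
  (IDLE, bump) → (GRASP, rotate)
  (IDLE, grasp_ok) → (RETURN, led_on)
event = grasp_fail selects (PATROL, drive_stop)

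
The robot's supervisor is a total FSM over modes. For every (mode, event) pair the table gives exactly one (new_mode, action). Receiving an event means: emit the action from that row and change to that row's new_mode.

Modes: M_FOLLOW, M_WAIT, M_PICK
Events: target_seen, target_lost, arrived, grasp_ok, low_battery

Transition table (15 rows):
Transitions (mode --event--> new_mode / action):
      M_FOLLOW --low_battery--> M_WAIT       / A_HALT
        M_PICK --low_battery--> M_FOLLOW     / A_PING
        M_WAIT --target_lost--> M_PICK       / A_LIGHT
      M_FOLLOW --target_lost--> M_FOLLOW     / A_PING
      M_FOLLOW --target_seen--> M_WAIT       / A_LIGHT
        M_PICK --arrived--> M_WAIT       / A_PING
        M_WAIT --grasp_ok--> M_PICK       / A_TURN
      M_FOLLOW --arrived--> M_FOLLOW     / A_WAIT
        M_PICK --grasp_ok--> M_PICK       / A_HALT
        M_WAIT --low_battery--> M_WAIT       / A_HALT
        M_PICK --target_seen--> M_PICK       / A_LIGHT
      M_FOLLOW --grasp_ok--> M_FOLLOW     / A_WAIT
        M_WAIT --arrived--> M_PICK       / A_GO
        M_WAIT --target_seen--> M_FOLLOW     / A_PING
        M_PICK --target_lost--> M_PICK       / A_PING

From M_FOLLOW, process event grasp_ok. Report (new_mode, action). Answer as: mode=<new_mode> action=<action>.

mode=M_FOLLOW action=A_WAIT

current mode = M_FOLLOW; filter table to that mode:
  (M_FOLLOW, low_battery) → (M_WAIT, A_HALT)
  (M_FOLLOW, target_lost) → (M_FOLLOW, A_PING)
  (M_FOLLOW, target_seen) → (M_WAIT, A_LIGHT)
  (M_FOLLOW, arrived) → (M_FOLLOW, A_WAIT)
  (M_FOLLOW, grasp_ok) → (M_FOLLOW, A_WAIT)  ← event matches
event = grasp_ok selects (M_FOLLOW, A_WAIT)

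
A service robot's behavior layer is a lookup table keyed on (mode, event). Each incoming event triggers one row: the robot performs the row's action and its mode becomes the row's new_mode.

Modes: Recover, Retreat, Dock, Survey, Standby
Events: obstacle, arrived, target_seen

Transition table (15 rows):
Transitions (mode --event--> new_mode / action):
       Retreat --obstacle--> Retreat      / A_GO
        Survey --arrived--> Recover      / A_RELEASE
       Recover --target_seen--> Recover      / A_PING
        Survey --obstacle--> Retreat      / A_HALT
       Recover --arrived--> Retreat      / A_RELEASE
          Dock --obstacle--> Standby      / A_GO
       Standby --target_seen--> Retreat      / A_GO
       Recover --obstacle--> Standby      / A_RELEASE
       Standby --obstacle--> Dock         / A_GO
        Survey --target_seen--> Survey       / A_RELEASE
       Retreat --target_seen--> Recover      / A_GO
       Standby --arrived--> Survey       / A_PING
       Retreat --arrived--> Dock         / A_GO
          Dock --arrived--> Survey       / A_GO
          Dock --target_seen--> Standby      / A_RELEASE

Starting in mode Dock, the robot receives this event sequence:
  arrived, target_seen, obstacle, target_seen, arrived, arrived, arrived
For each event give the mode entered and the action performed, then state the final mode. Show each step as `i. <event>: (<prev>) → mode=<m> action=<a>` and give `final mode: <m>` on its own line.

1. arrived: (Dock) → mode=Survey action=A_GO
2. target_seen: (Survey) → mode=Survey action=A_RELEASE
3. obstacle: (Survey) → mode=Retreat action=A_HALT
4. target_seen: (Retreat) → mode=Recover action=A_GO
5. arrived: (Recover) → mode=Retreat action=A_RELEASE
6. arrived: (Retreat) → mode=Dock action=A_GO
7. arrived: (Dock) → mode=Survey action=A_GO

final mode: Survey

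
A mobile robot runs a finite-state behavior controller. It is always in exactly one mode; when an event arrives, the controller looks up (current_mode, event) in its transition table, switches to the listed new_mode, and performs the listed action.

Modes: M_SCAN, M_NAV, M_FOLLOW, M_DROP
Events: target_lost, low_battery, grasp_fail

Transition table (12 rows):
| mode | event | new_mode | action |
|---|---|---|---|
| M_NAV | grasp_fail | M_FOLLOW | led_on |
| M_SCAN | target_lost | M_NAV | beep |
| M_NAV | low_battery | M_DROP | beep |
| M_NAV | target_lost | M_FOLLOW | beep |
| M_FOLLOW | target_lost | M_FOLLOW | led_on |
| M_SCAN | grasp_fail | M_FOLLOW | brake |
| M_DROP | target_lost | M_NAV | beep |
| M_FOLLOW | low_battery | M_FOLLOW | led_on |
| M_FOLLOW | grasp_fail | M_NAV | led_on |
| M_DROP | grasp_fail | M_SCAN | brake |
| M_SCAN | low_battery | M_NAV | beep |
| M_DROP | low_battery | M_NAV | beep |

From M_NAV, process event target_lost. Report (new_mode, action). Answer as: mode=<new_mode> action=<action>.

mode=M_FOLLOW action=beep

current mode = M_NAV; filter table to that mode:
  (M_NAV, grasp_fail) → (M_FOLLOW, led_on)
  (M_NAV, low_battery) → (M_DROP, beep)
  (M_NAV, target_lost) → (M_FOLLOW, beep)  ← event matches
event = target_lost selects (M_FOLLOW, beep)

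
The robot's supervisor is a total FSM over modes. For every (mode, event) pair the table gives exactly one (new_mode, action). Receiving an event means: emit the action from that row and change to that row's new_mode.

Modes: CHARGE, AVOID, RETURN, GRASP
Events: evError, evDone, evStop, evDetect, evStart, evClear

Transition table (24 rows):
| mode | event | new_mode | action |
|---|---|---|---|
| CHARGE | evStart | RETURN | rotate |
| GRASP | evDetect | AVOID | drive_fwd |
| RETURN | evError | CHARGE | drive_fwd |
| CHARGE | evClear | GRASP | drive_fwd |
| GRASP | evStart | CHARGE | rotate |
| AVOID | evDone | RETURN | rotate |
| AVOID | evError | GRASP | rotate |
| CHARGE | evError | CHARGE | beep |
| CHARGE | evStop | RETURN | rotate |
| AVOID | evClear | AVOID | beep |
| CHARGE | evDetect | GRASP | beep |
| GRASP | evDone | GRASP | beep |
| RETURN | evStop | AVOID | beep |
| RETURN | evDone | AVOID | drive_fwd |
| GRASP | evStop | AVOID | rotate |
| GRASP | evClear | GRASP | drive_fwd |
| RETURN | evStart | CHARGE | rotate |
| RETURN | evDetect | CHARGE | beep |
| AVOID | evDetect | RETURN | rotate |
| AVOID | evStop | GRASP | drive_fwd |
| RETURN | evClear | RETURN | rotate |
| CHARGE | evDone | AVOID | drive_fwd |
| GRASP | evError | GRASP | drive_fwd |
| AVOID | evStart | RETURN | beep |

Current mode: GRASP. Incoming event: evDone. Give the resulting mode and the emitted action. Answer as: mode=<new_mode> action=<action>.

mode=GRASP action=beep

current mode = GRASP; filter table to that mode:
  (GRASP, evDetect) → (AVOID, drive_fwd)
  (GRASP, evStart) → (CHARGE, rotate)
  (GRASP, evDone) → (GRASP, beep)  ← event matches
  (GRASP, evStop) → (AVOID, rotate)
  (GRASP, evClear) → (GRASP, drive_fwd)
  (GRASP, evError) → (GRASP, drive_fwd)
event = evDone selects (GRASP, beep)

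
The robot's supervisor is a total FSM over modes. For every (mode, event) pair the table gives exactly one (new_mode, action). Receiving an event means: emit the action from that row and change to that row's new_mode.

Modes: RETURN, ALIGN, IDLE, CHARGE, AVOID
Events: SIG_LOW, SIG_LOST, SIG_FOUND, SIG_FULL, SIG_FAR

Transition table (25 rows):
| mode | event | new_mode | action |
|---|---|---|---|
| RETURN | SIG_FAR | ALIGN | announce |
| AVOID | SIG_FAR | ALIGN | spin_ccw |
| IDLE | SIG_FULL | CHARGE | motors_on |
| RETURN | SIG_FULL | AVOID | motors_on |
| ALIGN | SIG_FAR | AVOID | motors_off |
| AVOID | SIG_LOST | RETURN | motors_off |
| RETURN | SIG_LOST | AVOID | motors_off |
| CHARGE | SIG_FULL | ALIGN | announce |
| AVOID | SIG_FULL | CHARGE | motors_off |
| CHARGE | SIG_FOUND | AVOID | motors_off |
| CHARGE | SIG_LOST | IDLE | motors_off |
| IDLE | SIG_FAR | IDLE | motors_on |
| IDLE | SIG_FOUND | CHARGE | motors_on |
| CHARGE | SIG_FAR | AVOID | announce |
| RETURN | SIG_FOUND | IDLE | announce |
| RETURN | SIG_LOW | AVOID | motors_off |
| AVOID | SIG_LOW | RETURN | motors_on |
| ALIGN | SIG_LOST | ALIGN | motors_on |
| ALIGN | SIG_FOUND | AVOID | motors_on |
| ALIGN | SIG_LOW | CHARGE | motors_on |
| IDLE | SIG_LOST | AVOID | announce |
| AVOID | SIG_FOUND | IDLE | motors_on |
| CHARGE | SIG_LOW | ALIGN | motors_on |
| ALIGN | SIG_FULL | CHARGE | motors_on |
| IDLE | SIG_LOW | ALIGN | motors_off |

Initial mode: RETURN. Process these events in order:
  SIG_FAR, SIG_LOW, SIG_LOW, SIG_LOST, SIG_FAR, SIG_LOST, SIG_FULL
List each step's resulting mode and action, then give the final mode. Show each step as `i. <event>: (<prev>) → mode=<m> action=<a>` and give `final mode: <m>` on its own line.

final mode: AVOID

1. SIG_FAR: (RETURN) → mode=ALIGN action=announce
2. SIG_LOW: (ALIGN) → mode=CHARGE action=motors_on
3. SIG_LOW: (CHARGE) → mode=ALIGN action=motors_on
4. SIG_LOST: (ALIGN) → mode=ALIGN action=motors_on
5. SIG_FAR: (ALIGN) → mode=AVOID action=motors_off
6. SIG_LOST: (AVOID) → mode=RETURN action=motors_off
7. SIG_FULL: (RETURN) → mode=AVOID action=motors_on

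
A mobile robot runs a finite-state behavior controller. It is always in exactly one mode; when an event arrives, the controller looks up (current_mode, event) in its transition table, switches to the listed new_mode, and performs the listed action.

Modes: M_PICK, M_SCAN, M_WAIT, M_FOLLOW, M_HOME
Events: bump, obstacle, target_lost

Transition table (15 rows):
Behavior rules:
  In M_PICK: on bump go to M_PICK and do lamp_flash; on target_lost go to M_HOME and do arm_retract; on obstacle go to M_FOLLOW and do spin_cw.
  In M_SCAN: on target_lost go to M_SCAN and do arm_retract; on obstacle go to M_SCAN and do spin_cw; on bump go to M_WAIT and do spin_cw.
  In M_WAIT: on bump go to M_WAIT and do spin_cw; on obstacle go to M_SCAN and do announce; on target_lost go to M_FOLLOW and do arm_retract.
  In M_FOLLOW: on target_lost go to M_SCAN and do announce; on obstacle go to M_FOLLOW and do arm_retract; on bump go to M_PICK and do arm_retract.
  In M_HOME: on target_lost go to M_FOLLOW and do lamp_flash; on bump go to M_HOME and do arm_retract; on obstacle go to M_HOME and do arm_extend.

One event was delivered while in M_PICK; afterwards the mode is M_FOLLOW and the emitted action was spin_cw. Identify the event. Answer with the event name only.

try bump: (M_PICK, bump) → (M_PICK, lamp_flash)
try obstacle: (M_PICK, obstacle) → (M_FOLLOW, spin_cw)  ← matches
try target_lost: (M_PICK, target_lost) → (M_HOME, arm_retract)

obstacle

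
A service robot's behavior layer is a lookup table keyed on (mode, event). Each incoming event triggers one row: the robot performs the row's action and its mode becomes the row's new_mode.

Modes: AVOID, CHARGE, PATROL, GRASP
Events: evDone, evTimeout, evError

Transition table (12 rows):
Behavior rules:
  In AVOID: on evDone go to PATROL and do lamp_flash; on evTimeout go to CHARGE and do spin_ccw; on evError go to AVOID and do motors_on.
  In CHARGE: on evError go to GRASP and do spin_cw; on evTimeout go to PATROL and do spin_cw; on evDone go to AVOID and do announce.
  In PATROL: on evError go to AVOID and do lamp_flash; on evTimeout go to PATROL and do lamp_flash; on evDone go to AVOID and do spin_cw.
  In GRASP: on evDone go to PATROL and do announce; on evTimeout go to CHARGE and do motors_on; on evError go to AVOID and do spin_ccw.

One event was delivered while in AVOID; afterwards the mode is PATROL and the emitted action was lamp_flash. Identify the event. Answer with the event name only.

try evDone: (AVOID, evDone) → (PATROL, lamp_flash)  ← matches
try evTimeout: (AVOID, evTimeout) → (CHARGE, spin_ccw)
try evError: (AVOID, evError) → (AVOID, motors_on)

evDone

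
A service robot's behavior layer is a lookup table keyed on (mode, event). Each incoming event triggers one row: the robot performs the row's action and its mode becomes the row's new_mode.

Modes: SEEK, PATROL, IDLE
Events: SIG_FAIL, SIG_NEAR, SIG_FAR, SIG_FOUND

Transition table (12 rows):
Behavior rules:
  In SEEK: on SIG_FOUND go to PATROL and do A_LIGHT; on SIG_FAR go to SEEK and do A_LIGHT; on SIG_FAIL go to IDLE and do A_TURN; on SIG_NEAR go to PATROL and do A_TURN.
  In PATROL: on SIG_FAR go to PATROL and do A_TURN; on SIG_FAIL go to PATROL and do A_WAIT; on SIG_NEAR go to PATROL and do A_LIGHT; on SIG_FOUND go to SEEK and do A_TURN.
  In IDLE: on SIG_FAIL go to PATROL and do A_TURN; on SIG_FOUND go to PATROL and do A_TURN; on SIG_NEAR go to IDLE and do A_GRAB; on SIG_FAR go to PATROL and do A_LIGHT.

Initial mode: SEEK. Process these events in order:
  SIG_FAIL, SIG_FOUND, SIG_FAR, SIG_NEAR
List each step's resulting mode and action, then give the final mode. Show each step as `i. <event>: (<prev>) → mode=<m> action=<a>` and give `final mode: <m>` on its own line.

final mode: PATROL

1. SIG_FAIL: (SEEK) → mode=IDLE action=A_TURN
2. SIG_FOUND: (IDLE) → mode=PATROL action=A_TURN
3. SIG_FAR: (PATROL) → mode=PATROL action=A_TURN
4. SIG_NEAR: (PATROL) → mode=PATROL action=A_LIGHT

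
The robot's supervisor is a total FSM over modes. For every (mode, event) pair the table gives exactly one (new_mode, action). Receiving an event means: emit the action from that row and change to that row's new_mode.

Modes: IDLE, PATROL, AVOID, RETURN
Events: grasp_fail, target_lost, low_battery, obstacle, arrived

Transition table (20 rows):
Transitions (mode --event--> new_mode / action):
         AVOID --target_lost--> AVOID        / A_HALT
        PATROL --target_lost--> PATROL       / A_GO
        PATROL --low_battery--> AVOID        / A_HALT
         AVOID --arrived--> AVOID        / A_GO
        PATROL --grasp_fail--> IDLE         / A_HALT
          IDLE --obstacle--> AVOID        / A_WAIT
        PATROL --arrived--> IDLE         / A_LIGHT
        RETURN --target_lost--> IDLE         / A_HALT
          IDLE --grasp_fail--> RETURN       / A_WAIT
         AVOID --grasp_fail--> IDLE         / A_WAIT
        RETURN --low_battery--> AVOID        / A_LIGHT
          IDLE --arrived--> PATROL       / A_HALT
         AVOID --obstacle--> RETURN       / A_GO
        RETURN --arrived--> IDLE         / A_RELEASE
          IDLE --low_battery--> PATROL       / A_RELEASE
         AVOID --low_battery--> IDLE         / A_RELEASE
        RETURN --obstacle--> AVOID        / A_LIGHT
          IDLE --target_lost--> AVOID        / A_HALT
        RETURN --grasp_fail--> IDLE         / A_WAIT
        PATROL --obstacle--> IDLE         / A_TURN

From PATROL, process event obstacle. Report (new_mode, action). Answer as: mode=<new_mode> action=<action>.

current mode = PATROL; filter table to that mode:
  (PATROL, target_lost) → (PATROL, A_GO)
  (PATROL, low_battery) → (AVOID, A_HALT)
  (PATROL, grasp_fail) → (IDLE, A_HALT)
  (PATROL, arrived) → (IDLE, A_LIGHT)
  (PATROL, obstacle) → (IDLE, A_TURN)  ← event matches
event = obstacle selects (IDLE, A_TURN)

mode=IDLE action=A_TURN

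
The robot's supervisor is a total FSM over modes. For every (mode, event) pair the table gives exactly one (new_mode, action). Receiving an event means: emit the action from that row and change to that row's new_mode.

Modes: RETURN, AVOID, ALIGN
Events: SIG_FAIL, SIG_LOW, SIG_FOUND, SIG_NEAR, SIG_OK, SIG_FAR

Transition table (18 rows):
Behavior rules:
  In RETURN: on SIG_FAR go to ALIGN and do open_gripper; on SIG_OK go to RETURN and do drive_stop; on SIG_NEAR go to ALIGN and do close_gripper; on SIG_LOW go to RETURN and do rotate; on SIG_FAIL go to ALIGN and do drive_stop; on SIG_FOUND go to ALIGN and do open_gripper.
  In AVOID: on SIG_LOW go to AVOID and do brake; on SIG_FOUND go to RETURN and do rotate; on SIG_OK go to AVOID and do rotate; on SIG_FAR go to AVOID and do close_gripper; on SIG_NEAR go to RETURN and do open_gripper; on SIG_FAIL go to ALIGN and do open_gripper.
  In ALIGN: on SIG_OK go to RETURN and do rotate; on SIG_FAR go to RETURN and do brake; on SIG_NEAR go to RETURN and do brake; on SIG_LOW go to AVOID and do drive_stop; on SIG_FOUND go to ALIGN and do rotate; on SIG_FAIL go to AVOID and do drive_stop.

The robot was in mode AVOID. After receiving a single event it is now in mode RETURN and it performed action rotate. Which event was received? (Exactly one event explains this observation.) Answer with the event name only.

try SIG_FAIL: (AVOID, SIG_FAIL) → (ALIGN, open_gripper)
try SIG_LOW: (AVOID, SIG_LOW) → (AVOID, brake)
try SIG_FOUND: (AVOID, SIG_FOUND) → (RETURN, rotate)  ← matches
try SIG_NEAR: (AVOID, SIG_NEAR) → (RETURN, open_gripper)
try SIG_OK: (AVOID, SIG_OK) → (AVOID, rotate)
try SIG_FAR: (AVOID, SIG_FAR) → (AVOID, close_gripper)

SIG_FOUND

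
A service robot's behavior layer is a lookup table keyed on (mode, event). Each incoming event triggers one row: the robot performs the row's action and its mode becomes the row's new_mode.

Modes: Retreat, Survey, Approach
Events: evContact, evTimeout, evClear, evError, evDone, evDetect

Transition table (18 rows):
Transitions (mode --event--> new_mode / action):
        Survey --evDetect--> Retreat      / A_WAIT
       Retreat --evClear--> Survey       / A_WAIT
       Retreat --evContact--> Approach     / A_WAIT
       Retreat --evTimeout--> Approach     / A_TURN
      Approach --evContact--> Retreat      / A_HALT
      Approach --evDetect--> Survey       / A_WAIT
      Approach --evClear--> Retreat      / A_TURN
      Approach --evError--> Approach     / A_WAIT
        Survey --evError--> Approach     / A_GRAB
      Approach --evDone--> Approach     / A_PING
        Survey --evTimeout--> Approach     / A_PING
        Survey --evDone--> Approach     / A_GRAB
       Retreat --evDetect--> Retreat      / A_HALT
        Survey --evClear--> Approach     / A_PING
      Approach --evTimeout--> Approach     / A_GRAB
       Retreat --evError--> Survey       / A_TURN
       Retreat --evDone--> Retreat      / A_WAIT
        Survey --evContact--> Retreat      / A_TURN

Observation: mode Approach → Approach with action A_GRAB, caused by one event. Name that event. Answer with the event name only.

evTimeout

try evContact: (Approach, evContact) → (Retreat, A_HALT)
try evTimeout: (Approach, evTimeout) → (Approach, A_GRAB)  ← matches
try evClear: (Approach, evClear) → (Retreat, A_TURN)
try evError: (Approach, evError) → (Approach, A_WAIT)
try evDone: (Approach, evDone) → (Approach, A_PING)
try evDetect: (Approach, evDetect) → (Survey, A_WAIT)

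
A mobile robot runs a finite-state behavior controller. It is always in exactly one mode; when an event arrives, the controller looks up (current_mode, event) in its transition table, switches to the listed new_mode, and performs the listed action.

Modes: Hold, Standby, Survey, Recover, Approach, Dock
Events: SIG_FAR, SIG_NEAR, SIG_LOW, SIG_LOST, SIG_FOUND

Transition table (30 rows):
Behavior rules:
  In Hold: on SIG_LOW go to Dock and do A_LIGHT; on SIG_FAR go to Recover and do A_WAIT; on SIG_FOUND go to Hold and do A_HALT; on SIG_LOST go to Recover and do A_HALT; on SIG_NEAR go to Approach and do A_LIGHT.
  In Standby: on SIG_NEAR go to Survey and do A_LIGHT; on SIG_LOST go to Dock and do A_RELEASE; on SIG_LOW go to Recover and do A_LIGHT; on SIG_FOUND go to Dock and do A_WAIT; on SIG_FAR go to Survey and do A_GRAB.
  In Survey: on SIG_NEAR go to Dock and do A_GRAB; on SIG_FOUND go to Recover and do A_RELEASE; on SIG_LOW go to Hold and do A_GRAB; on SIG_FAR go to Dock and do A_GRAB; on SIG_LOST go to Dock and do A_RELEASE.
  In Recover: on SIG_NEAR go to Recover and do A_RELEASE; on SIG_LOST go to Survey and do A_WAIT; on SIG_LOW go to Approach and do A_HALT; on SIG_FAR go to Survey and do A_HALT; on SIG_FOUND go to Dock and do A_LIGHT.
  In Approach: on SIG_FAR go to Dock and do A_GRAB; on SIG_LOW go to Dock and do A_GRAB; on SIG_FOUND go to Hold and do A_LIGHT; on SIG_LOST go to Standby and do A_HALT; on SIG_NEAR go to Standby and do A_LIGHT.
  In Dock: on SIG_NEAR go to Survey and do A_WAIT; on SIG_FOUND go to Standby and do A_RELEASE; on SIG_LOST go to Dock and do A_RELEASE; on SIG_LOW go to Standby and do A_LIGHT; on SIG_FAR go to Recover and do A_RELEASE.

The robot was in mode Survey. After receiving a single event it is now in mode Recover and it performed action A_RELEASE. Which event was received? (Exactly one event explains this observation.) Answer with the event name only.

SIG_FOUND

try SIG_FAR: (Survey, SIG_FAR) → (Dock, A_GRAB)
try SIG_NEAR: (Survey, SIG_NEAR) → (Dock, A_GRAB)
try SIG_LOW: (Survey, SIG_LOW) → (Hold, A_GRAB)
try SIG_LOST: (Survey, SIG_LOST) → (Dock, A_RELEASE)
try SIG_FOUND: (Survey, SIG_FOUND) → (Recover, A_RELEASE)  ← matches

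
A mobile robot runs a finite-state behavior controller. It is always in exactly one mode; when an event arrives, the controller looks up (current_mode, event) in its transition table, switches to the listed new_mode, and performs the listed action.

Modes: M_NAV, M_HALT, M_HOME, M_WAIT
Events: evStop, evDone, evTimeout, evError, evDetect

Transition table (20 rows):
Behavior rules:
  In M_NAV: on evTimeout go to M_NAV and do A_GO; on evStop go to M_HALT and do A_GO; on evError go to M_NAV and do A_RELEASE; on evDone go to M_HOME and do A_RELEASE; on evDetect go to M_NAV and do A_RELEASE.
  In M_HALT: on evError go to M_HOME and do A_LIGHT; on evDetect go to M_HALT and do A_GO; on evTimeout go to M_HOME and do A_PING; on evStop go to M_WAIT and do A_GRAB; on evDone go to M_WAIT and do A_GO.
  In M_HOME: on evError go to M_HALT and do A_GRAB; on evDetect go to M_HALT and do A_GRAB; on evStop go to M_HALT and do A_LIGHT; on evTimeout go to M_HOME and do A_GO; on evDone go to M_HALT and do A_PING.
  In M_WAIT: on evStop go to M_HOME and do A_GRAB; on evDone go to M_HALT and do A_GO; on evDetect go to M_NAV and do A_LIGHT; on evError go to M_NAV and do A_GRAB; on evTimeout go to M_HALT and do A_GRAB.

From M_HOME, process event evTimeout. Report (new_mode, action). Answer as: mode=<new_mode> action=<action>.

mode=M_HOME action=A_GO

current mode = M_HOME; filter table to that mode:
  (M_HOME, evError) → (M_HALT, A_GRAB)
  (M_HOME, evDetect) → (M_HALT, A_GRAB)
  (M_HOME, evStop) → (M_HALT, A_LIGHT)
  (M_HOME, evTimeout) → (M_HOME, A_GO)  ← event matches
  (M_HOME, evDone) → (M_HALT, A_PING)
event = evTimeout selects (M_HOME, A_GO)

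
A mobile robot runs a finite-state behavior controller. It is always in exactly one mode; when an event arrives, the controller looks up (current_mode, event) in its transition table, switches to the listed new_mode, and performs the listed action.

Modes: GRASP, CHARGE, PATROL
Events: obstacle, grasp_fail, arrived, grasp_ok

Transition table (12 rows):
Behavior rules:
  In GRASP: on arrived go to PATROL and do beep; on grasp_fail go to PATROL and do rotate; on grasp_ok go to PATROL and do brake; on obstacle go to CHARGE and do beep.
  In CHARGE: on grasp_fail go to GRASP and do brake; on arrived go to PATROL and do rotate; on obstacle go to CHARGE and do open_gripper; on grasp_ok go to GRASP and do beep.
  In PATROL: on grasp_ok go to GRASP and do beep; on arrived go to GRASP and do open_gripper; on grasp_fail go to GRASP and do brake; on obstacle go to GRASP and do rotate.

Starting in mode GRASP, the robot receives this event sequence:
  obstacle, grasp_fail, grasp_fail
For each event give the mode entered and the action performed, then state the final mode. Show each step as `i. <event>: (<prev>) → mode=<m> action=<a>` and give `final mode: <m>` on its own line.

final mode: PATROL

1. obstacle: (GRASP) → mode=CHARGE action=beep
2. grasp_fail: (CHARGE) → mode=GRASP action=brake
3. grasp_fail: (GRASP) → mode=PATROL action=rotate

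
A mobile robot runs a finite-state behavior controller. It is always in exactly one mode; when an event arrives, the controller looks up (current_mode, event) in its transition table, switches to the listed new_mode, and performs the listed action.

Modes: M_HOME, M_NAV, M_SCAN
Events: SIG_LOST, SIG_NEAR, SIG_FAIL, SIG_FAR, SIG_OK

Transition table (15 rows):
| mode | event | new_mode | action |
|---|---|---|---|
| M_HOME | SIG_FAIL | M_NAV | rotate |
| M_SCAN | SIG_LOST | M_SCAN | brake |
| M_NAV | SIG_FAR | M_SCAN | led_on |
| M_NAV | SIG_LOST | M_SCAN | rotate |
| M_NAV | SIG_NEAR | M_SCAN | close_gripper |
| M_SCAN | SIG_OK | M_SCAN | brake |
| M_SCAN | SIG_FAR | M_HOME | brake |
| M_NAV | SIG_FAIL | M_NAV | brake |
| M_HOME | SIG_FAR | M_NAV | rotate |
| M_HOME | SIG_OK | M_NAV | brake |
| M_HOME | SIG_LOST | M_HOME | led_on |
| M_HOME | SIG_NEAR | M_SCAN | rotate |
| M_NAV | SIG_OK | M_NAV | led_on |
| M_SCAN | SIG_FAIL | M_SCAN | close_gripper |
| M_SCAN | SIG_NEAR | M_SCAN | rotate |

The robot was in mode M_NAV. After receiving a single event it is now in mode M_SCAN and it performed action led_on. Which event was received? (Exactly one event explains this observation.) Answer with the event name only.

try SIG_LOST: (M_NAV, SIG_LOST) → (M_SCAN, rotate)
try SIG_NEAR: (M_NAV, SIG_NEAR) → (M_SCAN, close_gripper)
try SIG_FAIL: (M_NAV, SIG_FAIL) → (M_NAV, brake)
try SIG_FAR: (M_NAV, SIG_FAR) → (M_SCAN, led_on)  ← matches
try SIG_OK: (M_NAV, SIG_OK) → (M_NAV, led_on)

SIG_FAR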